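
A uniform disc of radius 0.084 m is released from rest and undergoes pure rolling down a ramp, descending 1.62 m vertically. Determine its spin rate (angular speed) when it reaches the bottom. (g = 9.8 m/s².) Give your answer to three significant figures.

ω ≈ 54.8 rad/s

With I = (1/2)MR², the ratio k = I/(MR²) is 0.5.
Rolling without slipping gives ω = v/R, so the total kinetic energy is ½Mv² + ½Iω² = ½(1+k)Mv² = (3/4)Mv².
Energy conservation Mgh = ½(1+k)Mv² gives v = √(2gh/(1+k)) = √(2 × 9.8 × 1.62 / 1.5) = 4.601 m/s.
The angular speed follows from ω = v/R = 4.601/0.084 ≈ 54.8 rad/s.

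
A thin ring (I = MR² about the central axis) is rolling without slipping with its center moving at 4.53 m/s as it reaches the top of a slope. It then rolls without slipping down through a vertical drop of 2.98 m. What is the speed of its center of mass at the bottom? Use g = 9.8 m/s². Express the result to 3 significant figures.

The moment of inertia is MR², giving k ≡ I/(MR²) = 1.
Pure rolling means v = ωR; then KE = ½Mv² + ½I(v/R)² = ½(1+k)Mv² = Mv².
Energy conservation: Mv₀² + Mgh = Mv², so v² = v₀² + 2gh/(1+k).
v = √(4.53² + 2×9.8×2.98/2) = √49.72 ≈ 7.05 m/s.

v ≈ 7.05 m/s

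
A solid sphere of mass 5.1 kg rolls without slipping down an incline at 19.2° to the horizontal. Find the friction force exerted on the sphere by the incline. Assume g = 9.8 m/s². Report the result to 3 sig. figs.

With I = (2/5)MR², the ratio k = I/(MR²) is 0.4.
Translational: Mg sinθ − f = Ma. Rotational about the CM: fR = Iα = kMRa, so f = kMa.
Combining, a = g sinθ/(1+k) and f = kMa = kMg sinθ/(1+k).
f = 0.4 × 5.1 × 9.8 × sin19.2° / 1.4 ≈ 4.70 N.

f ≈ 4.70 N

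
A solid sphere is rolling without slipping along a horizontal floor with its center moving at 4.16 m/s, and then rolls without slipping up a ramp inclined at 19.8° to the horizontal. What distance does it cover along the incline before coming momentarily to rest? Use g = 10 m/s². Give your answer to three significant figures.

For this body I = (2/5)MR², i.e. k = I/(MR²) = 0.4.
Rolling without slipping gives ω = v/R, so the total kinetic energy is ½Mv² + ½Iω² = ½(1+k)Mv² = (7/10)Mv².
Setting this equal to Mgh gives the vertical rise h = (1+k)v₀²/(2g) = 1.4×4.16²/(2×10) = 1.211 m.
The distance along the slope is d = h/sinθ = 1.211/sin19.8° ≈ 3.58 m.

d ≈ 3.58 m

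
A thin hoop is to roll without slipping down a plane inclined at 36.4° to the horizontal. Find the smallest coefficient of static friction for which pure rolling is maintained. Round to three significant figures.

μ_min ≈ 0.369

The moment of inertia is MR², giving k ≡ I/(MR²) = 1.
Translational: Mg sinθ − f = Ma. Rotational about the CM: fR = Iα = kMRa, so f = kMa.
These give a = g sinθ/(1+k) and the required friction f = kMg sinθ/(1+k).
With N = Mg cosθ, the no-slip condition f ≤ μN gives μ_min = f/N = k tanθ/(1+k).
μ_min = 1 × tan36.4° / 2 ≈ 0.369.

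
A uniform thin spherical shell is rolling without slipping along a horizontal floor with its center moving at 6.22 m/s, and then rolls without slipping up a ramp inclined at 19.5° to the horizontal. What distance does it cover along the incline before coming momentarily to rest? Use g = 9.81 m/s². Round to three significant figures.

For this body I = (2/3)MR², i.e. k = I/(MR²) = 2/3.
Since it rolls without slipping, ω = v/R and KE = ½Mv² + ½Iω² = ½(1+k)Mv² = (5/6)Mv².
Setting this equal to Mgh gives the vertical rise h = (1+k)v₀²/(2g) = 1.667×6.22²/(2×9.81) = 3.286 m.
The distance along the slope is d = h/sinθ = 3.286/sin19.5° ≈ 9.85 m.

d ≈ 9.85 m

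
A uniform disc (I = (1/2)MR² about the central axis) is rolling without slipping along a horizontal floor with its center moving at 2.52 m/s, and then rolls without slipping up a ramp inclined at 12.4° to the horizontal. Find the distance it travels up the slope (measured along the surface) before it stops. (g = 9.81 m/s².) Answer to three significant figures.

d ≈ 2.26 m

The moment of inertia is (1/2)MR², giving k ≡ I/(MR²) = 0.5.
The rolling condition ω = v/R makes the rotational term ½I(v/R)² = ½kMv², so KE_total = ½(1+k)Mv² = (3/4)Mv².
Setting this equal to Mgh gives the vertical rise h = (1+k)v₀²/(2g) = 1.5×2.52²/(2×9.81) = 0.4855 m.
Along the incline, d = h/sinθ = 0.4855/sin12.4° ≈ 2.26 m.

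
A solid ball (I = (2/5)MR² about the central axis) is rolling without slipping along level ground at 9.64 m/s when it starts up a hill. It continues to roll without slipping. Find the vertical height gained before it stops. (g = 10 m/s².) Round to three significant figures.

h ≈ 6.51 m

The moment of inertia is (2/5)MR², giving k ≡ I/(MR²) = 0.4.
Pure rolling means v = ωR; then KE = ½Mv² + ½I(v/R)² = ½(1+k)Mv² = (7/10)Mv².
At the top the kinetic energy is zero, so (7/10)Mv₀² = Mgh.
Thus h = (1+k)v₀²/(2g) = 1.4 × 9.64² / (2 × 10) ≈ 6.51 m.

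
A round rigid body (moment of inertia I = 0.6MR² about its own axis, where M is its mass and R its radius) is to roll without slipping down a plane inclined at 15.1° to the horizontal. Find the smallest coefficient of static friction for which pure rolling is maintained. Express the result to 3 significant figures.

The moment of inertia is 0.6MR², giving k ≡ I/(MR²) = 0.6.
Newton's second law down the slope: Mg sinθ − f = Ma. The torque equation fR = Iα (with α = a/R) gives f = kMa.
These give a = g sinθ/(1+k) and the required friction f = kMg sinθ/(1+k).
With N = Mg cosθ, the no-slip condition f ≤ μN gives μ_min = f/N = k tanθ/(1+k).
μ_min = 0.6 × tan15.1° / 1.6 ≈ 0.101.

μ_min ≈ 0.101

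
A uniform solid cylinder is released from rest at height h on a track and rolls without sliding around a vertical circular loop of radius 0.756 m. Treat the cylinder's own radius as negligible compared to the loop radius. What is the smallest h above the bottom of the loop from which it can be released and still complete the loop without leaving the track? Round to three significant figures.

h_min ≈ 2.08 m

For this body I = (1/2)MR², i.e. k = I/(MR²) = 0.5.
At the top of the loop, the minimum-contact condition is Mg = Mv_top²/r, so v_top² = gr.
With ω = v/R, the kinetic energy at speed v is ½(1+k)Mv² = (3/4)Mv².
Energy conservation from release (height h) to the top (height 2r): Mgh = Mg(2r) + (3/4)M·gr.
Thus h_min = 2r + (1+k)r/2 = r(2 + 1.5/2) = 0.756 × 2.75 ≈ 2.08 m.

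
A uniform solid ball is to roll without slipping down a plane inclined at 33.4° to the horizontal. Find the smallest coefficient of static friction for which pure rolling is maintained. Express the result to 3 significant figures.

μ_min ≈ 0.188

With I = (2/5)MR², the ratio k = I/(MR²) is 0.4.
Translational: Mg sinθ − f = Ma. Rotational about the CM: fR = Iα = kMRa, so f = kMa.
These give a = g sinθ/(1+k) and the required friction f = kMg sinθ/(1+k).
With N = Mg cosθ, the no-slip condition f ≤ μN gives μ_min = f/N = k tanθ/(1+k).
μ_min = 0.4 × tan33.4° / 1.4 ≈ 0.188.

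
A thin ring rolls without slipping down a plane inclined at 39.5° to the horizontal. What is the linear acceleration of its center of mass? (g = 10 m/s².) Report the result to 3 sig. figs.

For this body I = MR², i.e. k = I/(MR²) = 1.
Newton's second law down the slope: Mg sinθ − f = Ma. The torque equation fR = Iα (with α = a/R) gives f = kMa.
Eliminating f: Mg sinθ = (1+k)Ma, so a = g sinθ/(1+k) = 10 × sin39.5° / 2 ≈ 3.18 m/s².

a ≈ 3.18 m/s²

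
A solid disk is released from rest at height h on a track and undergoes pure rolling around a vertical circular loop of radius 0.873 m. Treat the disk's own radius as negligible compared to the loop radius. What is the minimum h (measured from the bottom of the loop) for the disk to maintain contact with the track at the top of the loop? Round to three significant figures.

Here I = (1/2)MR², so the shape factor k = I/(MR²) = 0.5.
At the top, contact is just lost when gravity alone supplies the centripetal force: Mg = Mv_top²/r, i.e. v_top² = gr.
With ω = v/R, the kinetic energy at speed v is ½(1+k)Mv² = (3/4)Mv².
Energy conservation from release (height h) to the top (height 2r): Mgh = Mg(2r) + (3/4)M·gr.
Thus h_min = 2r + (1+k)r/2 = r(2 + 1.5/2) = 0.873 × 2.75 ≈ 2.40 m.

h_min ≈ 2.40 m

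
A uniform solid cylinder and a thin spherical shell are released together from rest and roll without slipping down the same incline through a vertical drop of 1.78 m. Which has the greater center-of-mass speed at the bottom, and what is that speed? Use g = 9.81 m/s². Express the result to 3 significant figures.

the uniform solid cylinder, at v ≈ 4.83 m/s

For rolling without slipping, Mgh = ½(1+k)Mv² where k = I/(MR²), so v = √(2gh/(1+k)).
Uniform solid cylinder: k = 0.5, giving v = √(2×9.81×1.78/1.5) = 4.825 m/s.
Thin spherical shell: k = 2/3, giving v = √(2×9.81×1.78/1.667) = 4.578 m/s.
The smaller k wins: the uniform solid cylinder, at ≈ 4.83 m/s.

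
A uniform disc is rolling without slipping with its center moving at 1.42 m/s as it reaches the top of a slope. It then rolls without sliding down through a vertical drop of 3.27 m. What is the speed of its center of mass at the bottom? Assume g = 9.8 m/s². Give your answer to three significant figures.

v ≈ 6.69 m/s

With I = (1/2)MR², the ratio k = I/(MR²) is 0.5.
Rolling without slipping gives ω = v/R, so the total kinetic energy is ½Mv² + ½Iω² = ½(1+k)Mv² = (3/4)Mv².
Conserving energy between top and bottom: (3/4)Mv² = (3/4)Mv₀² + Mgh, hence v² = v₀² + 2gh/(1+k).
v = √(1.42² + 2×9.8×3.27/1.5) = √44.74 ≈ 6.69 m/s.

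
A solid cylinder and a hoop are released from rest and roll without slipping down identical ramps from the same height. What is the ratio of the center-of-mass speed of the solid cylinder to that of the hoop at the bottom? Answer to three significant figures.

Each satisfies Mgh = ½(1+k)Mv² with k = I/(MR²), so v ∝ 1/√(1+k).
For the solid cylinder k = 0.5; for the hoop k = 1.
v₁/v₂ = √((1+k₂)/(1+k₁)) = √(2/1.5) ≈ 1.15.

v_ratio ≈ 1.15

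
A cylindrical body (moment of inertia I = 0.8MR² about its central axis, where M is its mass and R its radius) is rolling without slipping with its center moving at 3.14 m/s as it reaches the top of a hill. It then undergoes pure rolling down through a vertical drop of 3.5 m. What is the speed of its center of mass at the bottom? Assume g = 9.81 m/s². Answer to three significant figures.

The moment of inertia is 0.8MR², giving k ≡ I/(MR²) = 0.8.
Since it rolls without slipping, ω = v/R and KE = ½Mv² + ½Iω² = ½(1+k)Mv² = (9/10)Mv².
Energy conservation: (9/10)Mv₀² + Mgh = (9/10)Mv², so v² = v₀² + 2gh/(1+k).
v = √(3.14² + 2×9.81×3.5/1.8) = √48.01 ≈ 6.93 m/s.

v ≈ 6.93 m/s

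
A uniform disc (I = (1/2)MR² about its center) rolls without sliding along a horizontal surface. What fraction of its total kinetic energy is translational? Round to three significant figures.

For this body I = (1/2)MR², i.e. k = I/(MR²) = 0.5.
Since ω = v/R, the translational part is ½Mv² and the rotational part is ½I(v/R)² = ½kMv²; the total is ½(1+k)Mv².
The translational fraction is therefore 1/(1+k) = 1/1.5 ≈ 0.667.

fraction ≈ 0.667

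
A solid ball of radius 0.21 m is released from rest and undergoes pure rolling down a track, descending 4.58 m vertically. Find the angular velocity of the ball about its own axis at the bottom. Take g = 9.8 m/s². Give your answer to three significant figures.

ω ≈ 38.1 rad/s

For this body I = (2/5)MR², i.e. k = I/(MR²) = 0.4.
The rolling condition ω = v/R makes the rotational term ½I(v/R)² = ½kMv², so KE_total = ½(1+k)Mv² = (7/10)Mv².
Energy conservation Mgh = ½(1+k)Mv² gives v = √(2gh/(1+k)) = √(2 × 9.8 × 4.58 / 1.4) = 8.007 m/s.
The angular speed follows from ω = v/R = 8.007/0.21 ≈ 38.1 rad/s.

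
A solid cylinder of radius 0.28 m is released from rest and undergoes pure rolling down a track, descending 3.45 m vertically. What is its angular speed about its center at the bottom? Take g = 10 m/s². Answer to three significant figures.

The moment of inertia is (1/2)MR², giving k ≡ I/(MR²) = 0.5.
Rolling without slipping gives ω = v/R, so the total kinetic energy is ½Mv² + ½Iω² = ½(1+k)Mv² = (3/4)Mv².
Energy conservation Mgh = ½(1+k)Mv² gives v = √(2gh/(1+k)) = √(2 × 10 × 3.45 / 1.5) = 6.782 m/s.
Then ω = v/R = 6.782 / 0.28 ≈ 24.2 rad/s.

ω ≈ 24.2 rad/s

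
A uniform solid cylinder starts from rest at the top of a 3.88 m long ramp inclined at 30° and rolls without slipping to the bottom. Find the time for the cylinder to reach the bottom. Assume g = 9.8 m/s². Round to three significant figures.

t ≈ 1.54 s

The moment of inertia is (1/2)MR², giving k ≡ I/(MR²) = 0.5.
Along the incline Mg sinθ − f = Ma, and torque about the center fR = Iα = kMR²(a/R) gives f = kMa.
Hence a = g sinθ/(1+k) = 9.8×sin30°/1.5 = 3.267 m/s².
With constant a from rest, t = √(2L/a) = √(2·3.88/3.267) ≈ 1.54 s.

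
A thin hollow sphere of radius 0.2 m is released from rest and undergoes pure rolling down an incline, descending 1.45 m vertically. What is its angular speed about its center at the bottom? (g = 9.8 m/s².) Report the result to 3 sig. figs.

ω ≈ 20.6 rad/s

For this body I = (2/3)MR², i.e. k = I/(MR²) = 2/3.
Pure rolling means v = ωR; then KE = ½Mv² + ½I(v/R)² = ½(1+k)Mv² = (5/6)Mv².
Energy conservation Mgh = ½(1+k)Mv² gives v = √(2gh/(1+k)) = √(2 × 9.8 × 1.45 / 1.667) = 4.129 m/s.
The angular speed follows from ω = v/R = 4.129/0.2 ≈ 20.6 rad/s.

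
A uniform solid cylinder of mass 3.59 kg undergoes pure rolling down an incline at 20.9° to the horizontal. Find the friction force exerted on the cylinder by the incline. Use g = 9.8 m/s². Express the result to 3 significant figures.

f ≈ 4.18 N

Here I = (1/2)MR², so the shape factor k = I/(MR²) = 0.5.
Along the incline Mg sinθ − f = Ma, and torque about the center fR = Iα = kMR²(a/R) gives f = kMa.
Combining, a = g sinθ/(1+k) and f = kMa = kMg sinθ/(1+k).
f = 0.5 × 3.59 × 9.8 × sin20.9° / 1.5 ≈ 4.18 N.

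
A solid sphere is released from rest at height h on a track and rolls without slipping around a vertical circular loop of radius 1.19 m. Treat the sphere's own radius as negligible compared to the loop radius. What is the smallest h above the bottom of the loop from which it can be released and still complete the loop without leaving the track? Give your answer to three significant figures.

The moment of inertia is (2/5)MR², giving k ≡ I/(MR²) = 0.4.
At the top of the loop, the minimum-contact condition is Mg = Mv_top²/r, so v_top² = gr.
With ω = v/R, the kinetic energy at speed v is ½(1+k)Mv² = (7/10)Mv².
Energy conservation from release (height h) to the top (height 2r): Mgh = Mg(2r) + (7/10)M·gr.
Thus h_min = 2r + (1+k)r/2 = r(2 + 1.4/2) = 1.19 × 2.7 ≈ 3.21 m.

h_min ≈ 3.21 m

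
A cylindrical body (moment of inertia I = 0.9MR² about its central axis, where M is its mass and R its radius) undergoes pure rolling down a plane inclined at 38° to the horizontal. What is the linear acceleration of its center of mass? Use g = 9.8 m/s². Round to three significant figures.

a ≈ 3.18 m/s²

Here I = 0.9MR², so the shape factor k = I/(MR²) = 0.9.
Translational: Mg sinθ − f = Ma. Rotational about the CM: fR = Iα = kMRa, so f = kMa.
Eliminating f: Mg sinθ = (1+k)Ma, so a = g sinθ/(1+k) = 9.8 × sin38° / 1.9 ≈ 3.18 m/s².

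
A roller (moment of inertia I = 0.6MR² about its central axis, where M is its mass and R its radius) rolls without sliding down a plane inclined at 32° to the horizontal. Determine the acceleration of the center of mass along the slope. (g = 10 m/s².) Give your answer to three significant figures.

a ≈ 3.31 m/s²

Here I = 0.6MR², so the shape factor k = I/(MR²) = 0.6.
Along the incline Mg sinθ − f = Ma, and torque about the center fR = Iα = kMR²(a/R) gives f = kMa.
Eliminating f: Mg sinθ = (1+k)Ma, so a = g sinθ/(1+k) = 10 × sin32° / 1.6 ≈ 3.31 m/s².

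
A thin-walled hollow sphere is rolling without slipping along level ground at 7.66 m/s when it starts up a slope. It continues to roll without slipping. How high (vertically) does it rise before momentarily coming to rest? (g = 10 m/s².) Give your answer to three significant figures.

h ≈ 4.89 m

With I = (2/3)MR², the ratio k = I/(MR²) is 2/3.
Pure rolling means v = ωR; then KE = ½Mv² + ½I(v/R)² = ½(1+k)Mv² = (5/6)Mv².
At the top the kinetic energy is zero, so (5/6)Mv₀² = Mgh.
Thus h = (1+k)v₀²/(2g) = 1.667 × 7.66² / (2 × 10) ≈ 4.89 m.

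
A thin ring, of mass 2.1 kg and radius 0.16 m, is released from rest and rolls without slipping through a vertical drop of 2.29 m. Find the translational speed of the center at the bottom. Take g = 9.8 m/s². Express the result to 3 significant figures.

With I = MR², the ratio k = I/(MR²) is 1.
Pure rolling means v = ωR; then KE = ½Mv² + ½I(v/R)² = ½(1+k)Mv² = Mv².
Energy conservation: Mgh = Mv², so v = √(2gh/(1+k)) = √(2 × 9.8 × 2.29 / 2) ≈ 4.74 m/s.

v ≈ 4.74 m/s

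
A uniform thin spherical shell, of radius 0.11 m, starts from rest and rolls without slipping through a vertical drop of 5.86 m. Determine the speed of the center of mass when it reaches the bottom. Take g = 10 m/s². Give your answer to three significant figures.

v ≈ 8.39 m/s

Here I = (2/3)MR², so the shape factor k = I/(MR²) = 2/3.
Rolling without slipping gives ω = v/R, so the total kinetic energy is ½Mv² + ½Iω² = ½(1+k)Mv² = (5/6)Mv².
Setting Mgh = (5/6)Mv² gives v = √(2gh/(1+k)) = √(2·10·5.86/1.667) ≈ 8.39 m/s.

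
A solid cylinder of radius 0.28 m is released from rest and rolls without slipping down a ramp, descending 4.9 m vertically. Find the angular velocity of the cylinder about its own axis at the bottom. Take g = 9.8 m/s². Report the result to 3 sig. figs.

The moment of inertia is (1/2)MR², giving k ≡ I/(MR²) = 0.5.
Pure rolling means v = ωR; then KE = ½Mv² + ½I(v/R)² = ½(1+k)Mv² = (3/4)Mv².
Energy conservation Mgh = ½(1+k)Mv² gives v = √(2gh/(1+k)) = √(2 × 9.8 × 4.9 / 1.5) = 8.002 m/s.
The angular speed follows from ω = v/R = 8.002/0.28 ≈ 28.6 rad/s.

ω ≈ 28.6 rad/s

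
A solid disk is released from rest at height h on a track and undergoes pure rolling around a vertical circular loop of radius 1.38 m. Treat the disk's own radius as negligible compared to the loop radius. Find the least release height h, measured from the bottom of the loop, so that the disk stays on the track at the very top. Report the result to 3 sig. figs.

With I = (1/2)MR², the ratio k = I/(MR²) is 0.5.
At the top, contact is just lost when gravity alone supplies the centripetal force: Mg = Mv_top²/r, i.e. v_top² = gr.
With ω = v/R, the kinetic energy at speed v is ½(1+k)Mv² = (3/4)Mv².
Energy conservation from release (height h) to the top (height 2r): Mgh = Mg(2r) + (3/4)M·gr.
Thus h_min = 2r + (1+k)r/2 = r(2 + 1.5/2) = 1.38 × 2.75 ≈ 3.80 m.

h_min ≈ 3.80 m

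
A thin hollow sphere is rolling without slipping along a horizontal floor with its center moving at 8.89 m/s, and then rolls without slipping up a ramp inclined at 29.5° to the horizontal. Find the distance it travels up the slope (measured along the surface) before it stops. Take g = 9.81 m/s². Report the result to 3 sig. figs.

With I = (2/3)MR², the ratio k = I/(MR²) is 2/3.
The rolling condition ω = v/R makes the rotational term ½I(v/R)² = ½kMv², so KE_total = ½(1+k)Mv² = (5/6)Mv².
Setting this equal to Mgh gives the vertical rise h = (1+k)v₀²/(2g) = 1.667×8.89²/(2×9.81) = 6.714 m.
Along the incline, d = h/sinθ = 6.714/sin29.5° ≈ 13.6 m.

d ≈ 13.6 m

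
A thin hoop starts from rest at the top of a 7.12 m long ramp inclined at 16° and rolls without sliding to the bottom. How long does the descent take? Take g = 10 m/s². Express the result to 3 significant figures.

t ≈ 3.21 s

The moment of inertia is MR², giving k ≡ I/(MR²) = 1.
Translational: Mg sinθ − f = Ma. Rotational about the CM: fR = Iα = kMRa, so f = kMa.
Hence a = g sinθ/(1+k) = 10×sin16°/2 = 1.378 m/s².
With constant a from rest, t = √(2L/a) = √(2·7.12/1.378) ≈ 3.21 s.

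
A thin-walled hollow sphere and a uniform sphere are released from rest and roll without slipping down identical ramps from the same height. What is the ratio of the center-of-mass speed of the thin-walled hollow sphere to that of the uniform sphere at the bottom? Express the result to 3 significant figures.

v_ratio ≈ 0.917

Each satisfies Mgh = ½(1+k)Mv² with k = I/(MR²), so v ∝ 1/√(1+k).
For the thin-walled hollow sphere k = 2/3; for the uniform sphere k = 0.4.
v₁/v₂ = √((1+k₂)/(1+k₁)) = √(1.4/1.667) ≈ 0.917.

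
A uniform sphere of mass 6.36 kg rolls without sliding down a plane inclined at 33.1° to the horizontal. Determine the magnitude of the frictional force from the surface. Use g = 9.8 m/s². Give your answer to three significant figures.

f ≈ 9.72 N

The moment of inertia is (2/5)MR², giving k ≡ I/(MR²) = 0.4.
Along the incline Mg sinθ − f = Ma, and torque about the center fR = Iα = kMR²(a/R) gives f = kMa.
Combining, a = g sinθ/(1+k) and f = kMa = kMg sinθ/(1+k).
f = 0.4 × 6.36 × 9.8 × sin33.1° / 1.4 ≈ 9.72 N.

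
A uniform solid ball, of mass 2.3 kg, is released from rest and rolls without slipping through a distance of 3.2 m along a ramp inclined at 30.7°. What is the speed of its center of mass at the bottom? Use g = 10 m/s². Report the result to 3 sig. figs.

With I = (2/5)MR², the ratio k = I/(MR²) is 0.4.
Since it rolls without slipping, ω = v/R and KE = ½Mv² + ½Iω² = ½(1+k)Mv² = (7/10)Mv².
The vertical drop is h = L sinθ = 3.2 × sin30.7° = 1.634 m.
Setting Mgh = (7/10)Mv² gives v = √(2gh/(1+k)) = √(2·10·1.634/1.4) ≈ 4.83 m/s.

v ≈ 4.83 m/s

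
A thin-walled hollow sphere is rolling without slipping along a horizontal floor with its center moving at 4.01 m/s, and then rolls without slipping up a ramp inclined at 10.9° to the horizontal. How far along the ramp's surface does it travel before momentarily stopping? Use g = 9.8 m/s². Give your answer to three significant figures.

With I = (2/3)MR², the ratio k = I/(MR²) is 2/3.
Since it rolls without slipping, ω = v/R and KE = ½Mv² + ½Iω² = ½(1+k)Mv² = (5/6)Mv².
Setting this equal to Mgh gives the vertical rise h = (1+k)v₀²/(2g) = 1.667×4.01²/(2×9.8) = 1.367 m.
Along the incline, d = h/sinθ = 1.367/sin10.9° ≈ 7.23 m.

d ≈ 7.23 m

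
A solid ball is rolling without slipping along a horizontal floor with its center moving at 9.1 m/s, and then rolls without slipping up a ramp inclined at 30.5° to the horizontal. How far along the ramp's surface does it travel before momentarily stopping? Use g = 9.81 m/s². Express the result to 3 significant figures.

d ≈ 11.6 m

The moment of inertia is (2/5)MR², giving k ≡ I/(MR²) = 0.4.
Rolling without slipping gives ω = v/R, so the total kinetic energy is ½Mv² + ½Iω² = ½(1+k)Mv² = (7/10)Mv².
Setting this equal to Mgh gives the vertical rise h = (1+k)v₀²/(2g) = 1.4×9.1²/(2×9.81) = 5.909 m.
The distance along the slope is d = h/sinθ = 5.909/sin30.5° ≈ 11.6 m.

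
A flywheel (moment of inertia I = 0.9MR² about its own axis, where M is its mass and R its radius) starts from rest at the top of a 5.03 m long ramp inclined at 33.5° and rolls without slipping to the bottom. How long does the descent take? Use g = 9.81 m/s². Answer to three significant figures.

For this body I = 0.9MR², i.e. k = I/(MR²) = 0.9.
Along the incline Mg sinθ − f = Ma, and torque about the center fR = Iα = kMR²(a/R) gives f = kMa.
Hence a = g sinθ/(1+k) = 9.81×sin33.5°/1.9 = 2.85 m/s².
With constant a from rest, t = √(2L/a) = √(2·5.03/2.85) ≈ 1.88 s.

t ≈ 1.88 s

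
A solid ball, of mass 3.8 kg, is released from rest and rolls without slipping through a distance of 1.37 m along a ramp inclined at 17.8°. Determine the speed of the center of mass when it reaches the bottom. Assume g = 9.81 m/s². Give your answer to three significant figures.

v ≈ 2.42 m/s

The moment of inertia is (2/5)MR², giving k ≡ I/(MR²) = 0.4.
Pure rolling means v = ωR; then KE = ½Mv² + ½I(v/R)² = ½(1+k)Mv² = (7/10)Mv².
The vertical drop is h = L sinθ = 1.37 × sin17.8° = 0.4188 m.
Energy conservation: Mgh = (7/10)Mv², so v = √(2gh/(1+k)) = √(2 × 9.81 × 0.4188 / 1.4) ≈ 2.42 m/s.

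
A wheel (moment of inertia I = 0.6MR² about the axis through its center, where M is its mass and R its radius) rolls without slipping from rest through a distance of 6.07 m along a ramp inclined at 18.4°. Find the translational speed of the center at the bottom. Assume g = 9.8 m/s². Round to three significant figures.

v ≈ 4.84 m/s

For this body I = 0.6MR², i.e. k = I/(MR²) = 0.6.
Pure rolling means v = ωR; then KE = ½Mv² + ½I(v/R)² = ½(1+k)Mv² = (4/5)Mv².
The vertical drop is h = L sinθ = 6.07 × sin18.4° = 1.916 m.
Setting Mgh = (4/5)Mv² gives v = √(2gh/(1+k)) = √(2·9.8·1.916/1.6) ≈ 4.84 m/s.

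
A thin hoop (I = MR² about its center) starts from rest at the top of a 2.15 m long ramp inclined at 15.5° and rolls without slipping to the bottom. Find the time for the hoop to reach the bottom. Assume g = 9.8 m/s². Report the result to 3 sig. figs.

t ≈ 1.81 s

The moment of inertia is MR², giving k ≡ I/(MR²) = 1.
Translational: Mg sinθ − f = Ma. Rotational about the CM: fR = Iα = kMRa, so f = kMa.
Hence a = g sinθ/(1+k) = 9.8×sin15.5°/2 = 1.309 m/s².
Starting from rest, L = ½at², so t = √(2L/a) = √(2×2.15/1.309) ≈ 1.81 s.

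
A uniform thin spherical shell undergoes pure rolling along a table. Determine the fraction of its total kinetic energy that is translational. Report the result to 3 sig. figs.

For this body I = (2/3)MR², i.e. k = I/(MR²) = 2/3.
Since ω = v/R, the translational part is ½Mv² and the rotational part is ½I(v/R)² = ½kMv²; the total is ½(1+k)Mv².
The translational fraction is therefore 1/(1+k) = 1/1.667 ≈ 0.600.

fraction ≈ 0.600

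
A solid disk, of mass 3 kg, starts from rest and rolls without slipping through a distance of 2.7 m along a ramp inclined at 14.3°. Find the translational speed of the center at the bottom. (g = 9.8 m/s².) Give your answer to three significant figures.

Here I = (1/2)MR², so the shape factor k = I/(MR²) = 0.5.
Since it rolls without slipping, ω = v/R and KE = ½Mv² + ½Iω² = ½(1+k)Mv² = (3/4)Mv².
The vertical drop is h = L sinθ = 2.7 × sin14.3° = 0.6669 m.
Setting Mgh = (3/4)Mv² gives v = √(2gh/(1+k)) = √(2·9.8·0.6669/1.5) ≈ 2.95 m/s.

v ≈ 2.95 m/s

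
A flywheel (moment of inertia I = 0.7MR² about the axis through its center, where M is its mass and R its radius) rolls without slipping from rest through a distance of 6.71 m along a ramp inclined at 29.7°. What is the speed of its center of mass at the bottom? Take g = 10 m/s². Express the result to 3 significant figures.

With I = 0.7MR², the ratio k = I/(MR²) is 0.7.
Rolling without slipping gives ω = v/R, so the total kinetic energy is ½Mv² + ½Iω² = ½(1+k)Mv² = (17/20)Mv².
The vertical drop is h = L sinθ = 6.71 × sin29.7° = 3.325 m.
Setting Mgh = (17/20)Mv² gives v = √(2gh/(1+k)) = √(2·10·3.325/1.7) ≈ 6.25 m/s.

v ≈ 6.25 m/s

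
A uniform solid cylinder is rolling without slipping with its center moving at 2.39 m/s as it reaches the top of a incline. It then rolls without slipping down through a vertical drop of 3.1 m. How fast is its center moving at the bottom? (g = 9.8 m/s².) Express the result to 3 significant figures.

v ≈ 6.80 m/s

The moment of inertia is (1/2)MR², giving k ≡ I/(MR²) = 0.5.
Rolling without slipping gives ω = v/R, so the total kinetic energy is ½Mv² + ½Iω² = ½(1+k)Mv² = (3/4)Mv².
Energy conservation: (3/4)Mv₀² + Mgh = (3/4)Mv², so v² = v₀² + 2gh/(1+k).
v = √(2.39² + 2×9.8×3.1/1.5) = √46.22 ≈ 6.80 m/s.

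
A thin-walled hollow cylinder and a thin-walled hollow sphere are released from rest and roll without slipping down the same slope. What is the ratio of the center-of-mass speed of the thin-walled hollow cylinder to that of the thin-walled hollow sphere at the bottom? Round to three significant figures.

v_ratio ≈ 0.913

Each satisfies Mgh = ½(1+k)Mv² with k = I/(MR²), so v ∝ 1/√(1+k).
For the thin-walled hollow cylinder k = 1; for the thin-walled hollow sphere k = 2/3.
v₁/v₂ = √((1+k₂)/(1+k₁)) = √(1.667/2) ≈ 0.913.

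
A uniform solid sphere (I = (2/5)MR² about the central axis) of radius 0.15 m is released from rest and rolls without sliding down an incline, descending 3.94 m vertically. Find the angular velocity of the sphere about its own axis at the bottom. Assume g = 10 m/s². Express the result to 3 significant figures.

ω ≈ 50.0 rad/s

Here I = (2/5)MR², so the shape factor k = I/(MR²) = 0.4.
The rolling condition ω = v/R makes the rotational term ½I(v/R)² = ½kMv², so KE_total = ½(1+k)Mv² = (7/10)Mv².
Energy conservation Mgh = ½(1+k)Mv² gives v = √(2gh/(1+k)) = √(2 × 10 × 3.94 / 1.4) = 7.502 m/s.
Then ω = v/R = 7.502 / 0.15 ≈ 50.0 rad/s.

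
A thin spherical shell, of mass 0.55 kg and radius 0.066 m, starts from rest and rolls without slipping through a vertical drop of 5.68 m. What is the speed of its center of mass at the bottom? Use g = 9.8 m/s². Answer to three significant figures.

The moment of inertia is (2/3)MR², giving k ≡ I/(MR²) = 2/3.
Rolling without slipping gives ω = v/R, so the total kinetic energy is ½Mv² + ½Iω² = ½(1+k)Mv² = (5/6)Mv².
Setting Mgh = (5/6)Mv² gives v = √(2gh/(1+k)) = √(2·9.8·5.68/1.667) ≈ 8.17 m/s.

v ≈ 8.17 m/s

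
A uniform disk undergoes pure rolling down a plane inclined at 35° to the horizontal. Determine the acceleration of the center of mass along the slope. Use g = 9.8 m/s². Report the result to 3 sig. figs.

a ≈ 3.75 m/s²

Here I = (1/2)MR², so the shape factor k = I/(MR²) = 0.5.
Newton's second law down the slope: Mg sinθ − f = Ma. The torque equation fR = Iα (with α = a/R) gives f = kMa.
Eliminating f: Mg sinθ = (1+k)Ma, so a = g sinθ/(1+k) = 9.8 × sin35° / 1.5 ≈ 3.75 m/s².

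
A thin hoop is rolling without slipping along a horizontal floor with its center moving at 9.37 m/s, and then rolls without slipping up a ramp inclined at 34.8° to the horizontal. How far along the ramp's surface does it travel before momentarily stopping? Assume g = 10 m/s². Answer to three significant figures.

d ≈ 15.4 m

Here I = MR², so the shape factor k = I/(MR²) = 1.
The rolling condition ω = v/R makes the rotational term ½I(v/R)² = ½kMv², so KE_total = ½(1+k)Mv² = Mv².
Setting this equal to Mgh gives the vertical rise h = (1+k)v₀²/(2g) = 2×9.37²/(2×10) = 8.78 m.
The distance along the slope is d = h/sinθ = 8.78/sin34.8° ≈ 15.4 m.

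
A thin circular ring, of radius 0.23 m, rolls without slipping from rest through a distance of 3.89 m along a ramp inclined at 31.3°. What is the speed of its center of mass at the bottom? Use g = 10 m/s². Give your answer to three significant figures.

Here I = MR², so the shape factor k = I/(MR²) = 1.
Pure rolling means v = ωR; then KE = ½Mv² + ½I(v/R)² = ½(1+k)Mv² = Mv².
The vertical drop is h = L sinθ = 3.89 × sin31.3° = 2.021 m.
Energy conservation: Mgh = Mv², so v = √(2gh/(1+k)) = √(2 × 10 × 2.021 / 2) ≈ 4.50 m/s.

v ≈ 4.50 m/s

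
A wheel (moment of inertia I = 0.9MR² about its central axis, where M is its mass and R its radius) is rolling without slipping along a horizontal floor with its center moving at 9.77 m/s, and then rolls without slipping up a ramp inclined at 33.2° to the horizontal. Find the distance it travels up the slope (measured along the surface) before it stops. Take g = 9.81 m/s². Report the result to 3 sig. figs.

d ≈ 16.9 m

The moment of inertia is 0.9MR², giving k ≡ I/(MR²) = 0.9.
The rolling condition ω = v/R makes the rotational term ½I(v/R)² = ½kMv², so KE_total = ½(1+k)Mv² = (19/20)Mv².
Setting this equal to Mgh gives the vertical rise h = (1+k)v₀²/(2g) = 1.9×9.77²/(2×9.81) = 9.244 m.
The distance along the slope is d = h/sinθ = 9.244/sin33.2° ≈ 16.9 m.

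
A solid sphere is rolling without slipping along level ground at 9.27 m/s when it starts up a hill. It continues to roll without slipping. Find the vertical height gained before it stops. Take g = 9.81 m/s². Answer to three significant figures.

With I = (2/5)MR², the ratio k = I/(MR²) is 0.4.
The rolling condition ω = v/R makes the rotational term ½I(v/R)² = ½kMv², so KE_total = ½(1+k)Mv² = (7/10)Mv².
All of this converts to potential energy at the highest point: (7/10)Mv₀² = Mgh.
Thus h = (1+k)v₀²/(2g) = 1.4 × 9.27² / (2 × 9.81) ≈ 6.13 m.

h ≈ 6.13 m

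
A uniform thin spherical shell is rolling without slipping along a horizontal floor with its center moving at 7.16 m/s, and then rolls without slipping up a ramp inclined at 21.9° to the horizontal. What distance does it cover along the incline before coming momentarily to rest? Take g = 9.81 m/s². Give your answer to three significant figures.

For this body I = (2/3)MR², i.e. k = I/(MR²) = 2/3.
Pure rolling means v = ωR; then KE = ½Mv² + ½I(v/R)² = ½(1+k)Mv² = (5/6)Mv².
Setting this equal to Mgh gives the vertical rise h = (1+k)v₀²/(2g) = 1.667×7.16²/(2×9.81) = 4.355 m.
The distance along the slope is d = h/sinθ = 4.355/sin21.9° ≈ 11.7 m.

d ≈ 11.7 m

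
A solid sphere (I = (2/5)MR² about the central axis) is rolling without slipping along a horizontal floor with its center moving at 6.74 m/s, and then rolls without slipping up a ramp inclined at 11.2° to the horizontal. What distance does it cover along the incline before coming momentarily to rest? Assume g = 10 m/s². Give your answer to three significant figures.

The moment of inertia is (2/5)MR², giving k ≡ I/(MR²) = 0.4.
Since it rolls without slipping, ω = v/R and KE = ½Mv² + ½Iω² = ½(1+k)Mv² = (7/10)Mv².
Setting this equal to Mgh gives the vertical rise h = (1+k)v₀²/(2g) = 1.4×6.74²/(2×10) = 3.18 m.
The distance along the slope is d = h/sinθ = 3.18/sin11.2° ≈ 16.4 m.

d ≈ 16.4 m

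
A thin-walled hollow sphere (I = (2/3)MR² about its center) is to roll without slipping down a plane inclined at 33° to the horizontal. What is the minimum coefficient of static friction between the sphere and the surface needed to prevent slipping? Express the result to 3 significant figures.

Here I = (2/3)MR², so the shape factor k = I/(MR²) = 2/3.
Along the incline Mg sinθ − f = Ma, and torque about the center fR = Iα = kMR²(a/R) gives f = kMa.
These give a = g sinθ/(1+k) and the required friction f = kMg sinθ/(1+k).
The normal force is N = Mg cosθ, so μ_min = f/N = k tanθ/(1+k).
μ_min = (2/3) × tan33° / 1.667 ≈ 0.260.

μ_min ≈ 0.260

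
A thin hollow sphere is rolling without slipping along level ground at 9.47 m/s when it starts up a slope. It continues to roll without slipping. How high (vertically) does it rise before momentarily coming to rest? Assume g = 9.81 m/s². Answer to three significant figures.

h ≈ 7.62 m

With I = (2/3)MR², the ratio k = I/(MR²) is 2/3.
Rolling without slipping gives ω = v/R, so the total kinetic energy is ½Mv² + ½Iω² = ½(1+k)Mv² = (5/6)Mv².
At the top the kinetic energy is zero, so (5/6)Mv₀² = Mgh.
Thus h = (1+k)v₀²/(2g) = 1.667 × 9.47² / (2 × 9.81) ≈ 7.62 m.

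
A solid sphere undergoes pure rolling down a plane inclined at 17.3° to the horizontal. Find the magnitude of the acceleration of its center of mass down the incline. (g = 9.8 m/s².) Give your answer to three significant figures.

With I = (2/5)MR², the ratio k = I/(MR²) is 0.4.
Newton's second law down the slope: Mg sinθ − f = Ma. The torque equation fR = Iα (with α = a/R) gives f = kMa.
Eliminating f: Mg sinθ = (1+k)Ma, so a = g sinθ/(1+k) = 9.8 × sin17.3° / 1.4 ≈ 2.08 m/s².

a ≈ 2.08 m/s²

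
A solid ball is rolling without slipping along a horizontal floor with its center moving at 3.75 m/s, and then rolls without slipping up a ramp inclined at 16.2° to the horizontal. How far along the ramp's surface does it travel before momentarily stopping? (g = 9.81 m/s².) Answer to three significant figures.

d ≈ 3.60 m

Here I = (2/5)MR², so the shape factor k = I/(MR²) = 0.4.
Pure rolling means v = ωR; then KE = ½Mv² + ½I(v/R)² = ½(1+k)Mv² = (7/10)Mv².
Setting this equal to Mgh gives the vertical rise h = (1+k)v₀²/(2g) = 1.4×3.75²/(2×9.81) = 1.003 m.
Along the incline, d = h/sinθ = 1.003/sin16.2° ≈ 3.60 m.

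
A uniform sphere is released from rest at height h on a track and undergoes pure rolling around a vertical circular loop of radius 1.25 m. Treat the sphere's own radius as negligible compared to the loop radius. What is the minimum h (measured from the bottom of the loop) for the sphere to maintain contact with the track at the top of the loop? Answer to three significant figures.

With I = (2/5)MR², the ratio k = I/(MR²) is 0.4.
At the top of the loop, the minimum-contact condition is Mg = Mv_top²/r, so v_top² = gr.
With ω = v/R, the kinetic energy at speed v is ½(1+k)Mv² = (7/10)Mv².
Energy conservation from release (height h) to the top (height 2r): Mgh = Mg(2r) + (7/10)M·gr.
Thus h_min = 2r + (1+k)r/2 = r(2 + 1.4/2) = 1.25 × 2.7 ≈ 3.38 m.

h_min ≈ 3.38 m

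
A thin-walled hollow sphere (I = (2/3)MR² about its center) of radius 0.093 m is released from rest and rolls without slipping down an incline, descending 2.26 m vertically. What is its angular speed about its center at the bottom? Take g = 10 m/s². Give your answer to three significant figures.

Here I = (2/3)MR², so the shape factor k = I/(MR²) = 2/3.
Rolling without slipping gives ω = v/R, so the total kinetic energy is ½Mv² + ½Iω² = ½(1+k)Mv² = (5/6)Mv².
Energy conservation Mgh = ½(1+k)Mv² gives v = √(2gh/(1+k)) = √(2 × 10 × 2.26 / 1.667) = 5.208 m/s.
The angular speed follows from ω = v/R = 5.208/0.093 ≈ 56.0 rad/s.

ω ≈ 56.0 rad/s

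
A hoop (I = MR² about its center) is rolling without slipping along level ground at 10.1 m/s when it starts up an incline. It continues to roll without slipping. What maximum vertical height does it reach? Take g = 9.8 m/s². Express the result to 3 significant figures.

For this body I = MR², i.e. k = I/(MR²) = 1.
Since it rolls without slipping, ω = v/R and KE = ½Mv² + ½Iω² = ½(1+k)Mv² = Mv².
All of this converts to potential energy at the highest point: Mv₀² = Mgh.
Thus h = (1+k)v₀²/(2g) = 2 × 10.1² / (2 × 9.8) ≈ 10.4 m.

h ≈ 10.4 m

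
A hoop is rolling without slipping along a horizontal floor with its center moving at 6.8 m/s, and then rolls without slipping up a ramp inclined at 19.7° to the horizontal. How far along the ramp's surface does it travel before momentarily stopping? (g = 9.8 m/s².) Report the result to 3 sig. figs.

d ≈ 14.0 m

With I = MR², the ratio k = I/(MR²) is 1.
The rolling condition ω = v/R makes the rotational term ½I(v/R)² = ½kMv², so KE_total = ½(1+k)Mv² = Mv².
Setting this equal to Mgh gives the vertical rise h = (1+k)v₀²/(2g) = 2×6.8²/(2×9.8) = 4.718 m.
The distance along the slope is d = h/sinθ = 4.718/sin19.7° ≈ 14.0 m.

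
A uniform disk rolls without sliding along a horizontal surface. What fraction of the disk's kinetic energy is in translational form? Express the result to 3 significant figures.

fraction ≈ 0.667

For this body I = (1/2)MR², i.e. k = I/(MR²) = 0.5.
Since ω = v/R, the translational part is ½Mv² and the rotational part is ½I(v/R)² = ½kMv²; the total is ½(1+k)Mv².
The translational fraction is therefore 1/(1+k) = 1/1.5 ≈ 0.667.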